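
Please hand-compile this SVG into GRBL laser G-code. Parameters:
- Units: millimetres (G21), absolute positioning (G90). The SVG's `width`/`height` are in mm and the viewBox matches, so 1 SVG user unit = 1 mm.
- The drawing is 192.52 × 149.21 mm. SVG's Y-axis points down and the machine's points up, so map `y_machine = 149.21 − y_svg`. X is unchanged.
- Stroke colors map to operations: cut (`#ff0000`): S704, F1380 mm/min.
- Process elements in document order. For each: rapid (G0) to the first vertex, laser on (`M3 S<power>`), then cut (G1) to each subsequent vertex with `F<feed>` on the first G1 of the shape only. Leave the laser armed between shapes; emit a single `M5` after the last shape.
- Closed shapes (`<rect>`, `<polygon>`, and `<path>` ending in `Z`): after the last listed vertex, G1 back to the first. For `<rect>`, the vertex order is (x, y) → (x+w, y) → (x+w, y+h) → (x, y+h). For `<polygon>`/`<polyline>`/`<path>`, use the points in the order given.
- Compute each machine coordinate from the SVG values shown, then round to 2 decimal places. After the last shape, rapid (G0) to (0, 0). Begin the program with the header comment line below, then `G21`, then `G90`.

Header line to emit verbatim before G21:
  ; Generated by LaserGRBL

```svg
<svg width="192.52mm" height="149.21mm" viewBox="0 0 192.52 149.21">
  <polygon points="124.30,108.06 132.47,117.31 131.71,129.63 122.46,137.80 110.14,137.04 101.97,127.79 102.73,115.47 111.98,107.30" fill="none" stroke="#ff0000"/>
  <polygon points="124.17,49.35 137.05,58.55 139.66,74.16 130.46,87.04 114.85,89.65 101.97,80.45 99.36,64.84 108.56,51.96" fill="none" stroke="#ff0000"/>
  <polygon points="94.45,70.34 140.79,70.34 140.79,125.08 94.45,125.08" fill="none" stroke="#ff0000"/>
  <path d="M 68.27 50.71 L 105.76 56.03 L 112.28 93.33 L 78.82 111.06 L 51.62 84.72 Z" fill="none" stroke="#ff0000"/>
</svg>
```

1 u = 1 mm; y_m = 149.21 − y.

[1] `<polygon>` regular polygon, #ff0000→cut S704 F1380: (124.30,41.15) → (132.47,31.90) → (131.71,19.58) → (122.46,11.41) → (110.14,12.17) → (101.97,21.42) → (102.73,33.74) → (111.98,41.91) → (124.30,41.15) (closed)

[2] `<polygon>` regular polygon, #ff0000→cut S704 F1380: (124.17,99.86) → (137.05,90.66) → (139.66,75.05) → (130.46,62.17) → (114.85,59.56) → (101.97,68.76) → (99.36,84.37) → (108.56,97.25) → (124.17,99.86) (closed)

[3] `<polygon>` rectangle, #ff0000→cut S704 F1380: (94.45,78.87) → (140.79,78.87) → (140.79,24.13) → (94.45,24.13) → (94.45,78.87) (closed)

[4] `<path>` regular polygon, #ff0000→cut S704 F1380: (68.27,98.50) → (105.76,93.18) → (112.28,55.88) → (78.82,38.15) → (51.62,64.49) → (68.27,98.50) (closed)

; Generated by LaserGRBL
G21
G90
G0 X124.30 Y41.15
M3 S704
G1 X132.47 Y31.90 F1380
G1 X131.71 Y19.58
G1 X122.46 Y11.41
G1 X110.14 Y12.17
G1 X101.97 Y21.42
G1 X102.73 Y33.74
G1 X111.98 Y41.91
G1 X124.30 Y41.15
G0 X124.17 Y99.86
M3 S704
G1 X137.05 Y90.66 F1380
G1 X139.66 Y75.05
G1 X130.46 Y62.17
G1 X114.85 Y59.56
G1 X101.97 Y68.76
G1 X99.36 Y84.37
G1 X108.56 Y97.25
G1 X124.17 Y99.86
G0 X94.45 Y78.87
M3 S704
G1 X140.79 Y78.87 F1380
G1 X140.79 Y24.13
G1 X94.45 Y24.13
G1 X94.45 Y78.87
G0 X68.27 Y98.50
M3 S704
G1 X105.76 Y93.18 F1380
G1 X112.28 Y55.88
G1 X78.82 Y38.15
G1 X51.62 Y64.49
G1 X68.27 Y98.50
M5
G0 X0.00 Y0.00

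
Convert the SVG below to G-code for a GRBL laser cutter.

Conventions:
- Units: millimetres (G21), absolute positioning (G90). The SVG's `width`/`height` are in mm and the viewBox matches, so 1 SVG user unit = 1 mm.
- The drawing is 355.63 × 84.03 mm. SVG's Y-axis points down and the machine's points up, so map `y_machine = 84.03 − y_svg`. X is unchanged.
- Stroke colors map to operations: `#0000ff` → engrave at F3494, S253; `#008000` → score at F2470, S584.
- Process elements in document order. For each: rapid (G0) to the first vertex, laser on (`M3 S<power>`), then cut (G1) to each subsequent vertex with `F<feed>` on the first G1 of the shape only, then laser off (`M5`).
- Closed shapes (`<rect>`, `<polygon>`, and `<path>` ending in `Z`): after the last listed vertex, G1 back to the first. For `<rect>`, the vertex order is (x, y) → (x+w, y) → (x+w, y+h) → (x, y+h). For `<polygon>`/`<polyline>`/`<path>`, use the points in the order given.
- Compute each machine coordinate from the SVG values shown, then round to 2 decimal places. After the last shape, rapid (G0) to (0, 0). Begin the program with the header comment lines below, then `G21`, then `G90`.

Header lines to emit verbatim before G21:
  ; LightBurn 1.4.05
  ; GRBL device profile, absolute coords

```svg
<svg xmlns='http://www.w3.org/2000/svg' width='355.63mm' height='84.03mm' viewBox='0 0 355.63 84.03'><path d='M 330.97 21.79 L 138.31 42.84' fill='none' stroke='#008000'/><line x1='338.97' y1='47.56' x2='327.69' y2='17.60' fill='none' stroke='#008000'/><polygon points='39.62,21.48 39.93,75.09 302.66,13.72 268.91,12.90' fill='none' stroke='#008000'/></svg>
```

; LightBurn 1.4.05
; GRBL device profile, absolute coords
G21
G90
G0 X330.97 Y62.24
M3 S584
G1 X138.31 Y41.19 F2470
M5
G0 X338.97 Y36.47
M3 S584
G1 X327.69 Y66.43 F2470
M5
G0 X39.62 Y62.55
M3 S584
G1 X39.93 Y8.94 F2470
G1 X302.66 Y70.31
G1 X268.91 Y71.13
G1 X39.62 Y62.55
M5
G0 X0.00 Y0.00

viewBox `0 0 355.63 84.03` with mm width/height → 1 unit = 1 mm. Flip: y_m = 84.03 − y_svg.

**Shape 1** — `<path>` line segment, stroke `#008000` → score (S584, F2470). Machine vertices: (330.97,62.24) → (138.31,41.19). Open path.

**Shape 2** — `<line>` line segment, stroke `#008000` → score (S584, F2470). Machine vertices: (338.97,36.47) → (327.69,66.43). Open path.

**Shape 3** — `<polygon>` closed polygon, stroke `#008000` → score (S584, F2470). Machine vertices: (39.62,62.55) → (39.93,8.94) → (302.66,70.31) → (268.91,71.13) → (39.62,62.55). Closed: final G1 returns to the first vertex.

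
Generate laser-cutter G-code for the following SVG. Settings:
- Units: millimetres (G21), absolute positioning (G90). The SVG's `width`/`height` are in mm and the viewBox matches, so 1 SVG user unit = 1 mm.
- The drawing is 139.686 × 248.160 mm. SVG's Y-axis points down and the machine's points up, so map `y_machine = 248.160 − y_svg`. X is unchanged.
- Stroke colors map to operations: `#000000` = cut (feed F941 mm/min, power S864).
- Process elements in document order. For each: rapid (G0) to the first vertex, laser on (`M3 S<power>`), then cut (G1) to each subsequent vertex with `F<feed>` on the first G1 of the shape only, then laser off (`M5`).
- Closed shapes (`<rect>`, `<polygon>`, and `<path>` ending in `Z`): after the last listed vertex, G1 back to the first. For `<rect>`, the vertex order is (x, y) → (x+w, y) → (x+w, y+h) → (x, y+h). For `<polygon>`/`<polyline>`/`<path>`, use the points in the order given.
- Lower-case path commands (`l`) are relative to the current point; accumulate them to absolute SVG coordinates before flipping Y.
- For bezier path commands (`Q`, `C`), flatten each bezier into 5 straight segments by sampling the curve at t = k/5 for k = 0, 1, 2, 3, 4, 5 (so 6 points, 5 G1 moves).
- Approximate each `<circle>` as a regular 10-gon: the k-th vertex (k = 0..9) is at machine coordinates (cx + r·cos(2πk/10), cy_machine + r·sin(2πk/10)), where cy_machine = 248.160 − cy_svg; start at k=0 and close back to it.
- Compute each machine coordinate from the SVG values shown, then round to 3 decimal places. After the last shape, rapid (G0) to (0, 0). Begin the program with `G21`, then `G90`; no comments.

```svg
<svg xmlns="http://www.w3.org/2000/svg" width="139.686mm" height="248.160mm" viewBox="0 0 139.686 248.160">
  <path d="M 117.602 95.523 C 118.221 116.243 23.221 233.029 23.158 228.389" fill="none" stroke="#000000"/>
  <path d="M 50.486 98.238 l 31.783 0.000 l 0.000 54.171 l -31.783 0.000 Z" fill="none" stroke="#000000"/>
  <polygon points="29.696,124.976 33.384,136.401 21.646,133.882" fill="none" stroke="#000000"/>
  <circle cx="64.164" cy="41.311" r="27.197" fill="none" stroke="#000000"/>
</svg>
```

1 u = 1 mm; y_m = 248.160 − y.

[1] `<path>` cubic bezier, #000000→cut S864 F941: (117.602,152.637) → (108.024,130.417) → (84.643,95.581) → (56.608,58.568) → (33.064,29.818) → (23.158,19.771)

[2] `<path>` rectangle, #000000→cut S864 F941: (50.486,149.922) → (82.269,149.922) → (82.269,95.751) → (50.486,95.751) → (50.486,149.922) (closed)

[3] `<polygon>` regular polygon, #000000→cut S864 F941: (29.696,123.184) → (33.384,111.759) → (21.646,114.278) → (29.696,123.184) (closed)

[4] `<circle>` circle, #000000→cut S864 F941: (91.361,206.849) → (86.167,222.835) → (72.568,232.715) → (55.760,232.715) → (42.161,222.835) → (36.967,206.849) → (42.161,190.863) → (55.760,180.983) → (72.568,180.983) → (86.167,190.863) → (91.361,206.849) (closed)

G21
G90
G0 X117.602 Y152.637
M3 S864
G1 X108.024 Y130.417 F941
G1 X84.643 Y95.581
G1 X56.608 Y58.568
G1 X33.064 Y29.818
G1 X23.158 Y19.771
M5
G0 X50.486 Y149.922
M3 S864
G1 X82.269 Y149.922 F941
G1 X82.269 Y95.751
G1 X50.486 Y95.751
G1 X50.486 Y149.922
M5
G0 X29.696 Y123.184
M3 S864
G1 X33.384 Y111.759 F941
G1 X21.646 Y114.278
G1 X29.696 Y123.184
M5
G0 X91.361 Y206.849
M3 S864
G1 X86.167 Y222.835 F941
G1 X72.568 Y232.715
G1 X55.760 Y232.715
G1 X42.161 Y222.835
G1 X36.967 Y206.849
G1 X42.161 Y190.863
G1 X55.760 Y180.983
G1 X72.568 Y180.983
G1 X86.167 Y190.863
G1 X91.361 Y206.849
M5
G0 X0.000 Y0.000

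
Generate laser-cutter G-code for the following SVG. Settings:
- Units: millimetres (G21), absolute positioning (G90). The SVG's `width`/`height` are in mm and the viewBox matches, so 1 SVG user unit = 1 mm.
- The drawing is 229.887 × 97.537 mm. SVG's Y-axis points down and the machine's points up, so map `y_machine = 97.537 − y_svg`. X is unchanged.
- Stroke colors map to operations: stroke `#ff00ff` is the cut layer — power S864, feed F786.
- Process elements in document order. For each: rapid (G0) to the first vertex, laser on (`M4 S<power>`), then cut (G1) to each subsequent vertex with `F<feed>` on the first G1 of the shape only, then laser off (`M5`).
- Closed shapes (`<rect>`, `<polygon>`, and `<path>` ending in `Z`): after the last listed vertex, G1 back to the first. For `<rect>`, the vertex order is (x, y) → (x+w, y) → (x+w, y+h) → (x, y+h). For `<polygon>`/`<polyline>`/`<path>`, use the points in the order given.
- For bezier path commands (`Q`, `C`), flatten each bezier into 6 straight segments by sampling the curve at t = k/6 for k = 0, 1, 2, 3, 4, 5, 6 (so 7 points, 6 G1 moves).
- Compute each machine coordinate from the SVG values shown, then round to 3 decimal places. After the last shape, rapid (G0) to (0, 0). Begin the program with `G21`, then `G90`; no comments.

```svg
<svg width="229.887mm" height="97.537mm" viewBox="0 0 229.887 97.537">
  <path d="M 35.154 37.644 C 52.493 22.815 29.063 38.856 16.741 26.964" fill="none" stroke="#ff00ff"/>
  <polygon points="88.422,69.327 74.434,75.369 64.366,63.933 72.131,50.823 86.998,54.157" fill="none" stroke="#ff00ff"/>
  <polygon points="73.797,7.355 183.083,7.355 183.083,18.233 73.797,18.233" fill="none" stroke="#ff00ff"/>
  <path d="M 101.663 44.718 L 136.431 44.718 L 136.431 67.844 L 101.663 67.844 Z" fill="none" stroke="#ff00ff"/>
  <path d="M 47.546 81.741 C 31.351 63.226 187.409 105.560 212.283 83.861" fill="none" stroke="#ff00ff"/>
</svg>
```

G21
G90
G0 X35.154 Y59.893
M4 S864
G1 X40.666 Y65.007 F786
G1 X40.825 Y66.610
G1 X37.070 Y66.334
G1 X30.844 Y65.814
G1 X23.587 Y66.683
G1 X16.741 Y70.573
M5
G0 X88.422 Y28.210
M4 S864
G1 X74.434 Y22.168 F786
G1 X64.366 Y33.604
G1 X72.131 Y46.714
G1 X86.998 Y43.380
G1 X88.422 Y28.210
M5
G0 X73.797 Y90.182
M4 S864
G1 X183.083 Y90.182 F786
G1 X183.083 Y79.304
G1 X73.797 Y79.304
G1 X73.797 Y90.182
M5
G0 X101.663 Y52.819
M4 S864
G1 X136.431 Y52.819 F786
G1 X136.431 Y29.693
G1 X101.663 Y29.693
G1 X101.663 Y52.819
M5
G0 X47.546 Y15.796
M4 S864
G1 X52.398 Y20.561 F786
G1 X77.530 Y18.653
G1 X114.514 Y13.542
G1 X154.919 Y8.696
G1 X190.319 Y7.584
G1 X212.283 Y13.676
M5
G0 X0.000 Y0.000

Since the viewBox matches the mm dimensions, user units are millimetres directly. The only transform is the Y-flip y_m = 97.537 − y_svg.

Shape 1 is a cubic bezier drawn with `<path>`. Its stroke #ff00ff means cut at S864, F786. After flipping Y the toolpath is (35.154,59.893) → (40.666,65.007) → (40.825,66.610) → (37.070,66.334) → (30.844,65.814) → (23.587,66.683) → (16.741,70.573).

Shape 2 is a regular polygon drawn with `<polygon>`. Its stroke #ff00ff means cut at S864, F786. After flipping Y the toolpath is (88.422,28.210) → (74.434,22.168) → (64.366,33.604) → (72.131,46.714) → (86.998,43.380) → (88.422,28.210), returning to the start.

Shape 3 is a rectangle drawn with `<polygon>`. Its stroke #ff00ff means cut at S864, F786. After flipping Y the toolpath is (73.797,90.182) → (183.083,90.182) → (183.083,79.304) → (73.797,79.304) → (73.797,90.182), returning to the start.

Shape 4 is a rectangle drawn with `<path>`. Its stroke #ff00ff means cut at S864, F786. After flipping Y the toolpath is (101.663,52.819) → (136.431,52.819) → (136.431,29.693) → (101.663,29.693) → (101.663,52.819), returning to the start.

Shape 5 is a cubic bezier drawn with `<path>`. Its stroke #ff00ff means cut at S864, F786. After flipping Y the toolpath is (47.546,15.796) → (52.398,20.561) → (77.530,18.653) → (114.514,13.542) → (154.919,8.696) → (190.319,7.584) → (212.283,13.676).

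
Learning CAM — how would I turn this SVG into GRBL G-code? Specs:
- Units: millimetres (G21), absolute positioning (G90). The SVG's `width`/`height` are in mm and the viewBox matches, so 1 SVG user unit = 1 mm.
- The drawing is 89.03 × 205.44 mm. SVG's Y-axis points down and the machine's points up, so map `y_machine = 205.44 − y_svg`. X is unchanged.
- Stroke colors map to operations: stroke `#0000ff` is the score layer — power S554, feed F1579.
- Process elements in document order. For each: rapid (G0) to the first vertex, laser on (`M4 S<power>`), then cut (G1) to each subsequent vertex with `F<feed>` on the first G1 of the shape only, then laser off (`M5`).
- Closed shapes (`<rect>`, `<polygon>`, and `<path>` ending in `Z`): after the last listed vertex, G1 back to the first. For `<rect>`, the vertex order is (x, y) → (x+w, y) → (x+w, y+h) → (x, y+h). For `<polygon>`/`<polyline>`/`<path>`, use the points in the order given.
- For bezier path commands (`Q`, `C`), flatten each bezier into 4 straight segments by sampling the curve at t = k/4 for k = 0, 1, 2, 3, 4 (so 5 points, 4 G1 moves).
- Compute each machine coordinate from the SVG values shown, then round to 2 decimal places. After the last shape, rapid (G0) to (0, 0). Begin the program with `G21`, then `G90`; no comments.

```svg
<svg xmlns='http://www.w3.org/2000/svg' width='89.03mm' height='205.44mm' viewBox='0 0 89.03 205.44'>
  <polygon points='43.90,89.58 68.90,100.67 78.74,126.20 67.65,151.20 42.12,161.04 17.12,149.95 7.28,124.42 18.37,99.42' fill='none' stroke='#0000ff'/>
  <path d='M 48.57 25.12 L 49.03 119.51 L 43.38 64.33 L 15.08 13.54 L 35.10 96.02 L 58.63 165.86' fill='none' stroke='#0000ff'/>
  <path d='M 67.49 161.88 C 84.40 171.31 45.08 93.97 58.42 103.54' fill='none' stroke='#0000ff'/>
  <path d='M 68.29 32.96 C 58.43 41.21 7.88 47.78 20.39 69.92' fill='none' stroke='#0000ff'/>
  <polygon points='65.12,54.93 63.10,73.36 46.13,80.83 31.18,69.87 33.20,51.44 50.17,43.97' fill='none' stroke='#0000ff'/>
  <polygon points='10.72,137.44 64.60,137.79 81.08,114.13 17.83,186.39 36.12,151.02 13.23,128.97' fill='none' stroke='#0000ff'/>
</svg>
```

Since the viewBox matches the mm dimensions, user units are millimetres directly. The only transform is the Y-flip y_m = 205.44 − y_svg.

Shape 1 is a regular polygon drawn with `<polygon>`. Its stroke #0000ff means score at S554, F1579. After flipping Y the toolpath is (43.90,115.86) → (68.90,104.77) → (78.74,79.24) → (67.65,54.24) → (42.12,44.40) → (17.12,55.49) → (7.28,81.02) → (18.37,106.02) → (43.90,115.86), returning to the start.

Shape 2 is a open polyline drawn with `<path>`. Its stroke #0000ff means score at S554, F1579. After flipping Y the toolpath is (48.57,180.32) → (49.03,85.93) → (43.38,141.11) → (15.08,191.90) → (35.10,109.42) → (58.63,39.58).

Shape 3 is a cubic bezier drawn with `<path>`. Its stroke #0000ff means score at S554, F1579. After flipping Y the toolpath is (67.49,43.56) → (71.33,50.04) → (64.29,72.78) → (56.59,95.50) → (58.42,101.90).

Shape 4 is a cubic bezier drawn with `<path>`. Its stroke #0000ff means score at S554, F1579. After flipping Y the toolpath is (68.29,172.48) → (54.89,166.34) → (35.95,159.21) → (21.21,149.48) → (20.39,135.52).

Shape 5 is a regular polygon drawn with `<polygon>`. Its stroke #0000ff means score at S554, F1579. After flipping Y the toolpath is (65.12,150.51) → (63.10,132.08) → (46.13,124.61) → (31.18,135.57) → (33.20,154.00) → (50.17,161.47) → (65.12,150.51), returning to the start.

Shape 6 is a closed polygon drawn with `<polygon>`. Its stroke #0000ff means score at S554, F1579. After flipping Y the toolpath is (10.72,68.00) → (64.60,67.65) → (81.08,91.31) → (17.83,19.05) → (36.12,54.42) → (13.23,76.47) → (10.72,68.00), returning to the start.

G21
G90
G0 X43.90 Y115.86
M4 S554
G1 X68.90 Y104.77 F1579
G1 X78.74 Y79.24
G1 X67.65 Y54.24
G1 X42.12 Y44.40
G1 X17.12 Y55.49
G1 X7.28 Y81.02
G1 X18.37 Y106.02
G1 X43.90 Y115.86
M5
G0 X48.57 Y180.32
M4 S554
G1 X49.03 Y85.93 F1579
G1 X43.38 Y141.11
G1 X15.08 Y191.90
G1 X35.10 Y109.42
G1 X58.63 Y39.58
M5
G0 X67.49 Y43.56
M4 S554
G1 X71.33 Y50.04 F1579
G1 X64.29 Y72.78
G1 X56.59 Y95.50
G1 X58.42 Y101.90
M5
G0 X68.29 Y172.48
M4 S554
G1 X54.89 Y166.34 F1579
G1 X35.95 Y159.21
G1 X21.21 Y149.48
G1 X20.39 Y135.52
M5
G0 X65.12 Y150.51
M4 S554
G1 X63.10 Y132.08 F1579
G1 X46.13 Y124.61
G1 X31.18 Y135.57
G1 X33.20 Y154.00
G1 X50.17 Y161.47
G1 X65.12 Y150.51
M5
G0 X10.72 Y68.00
M4 S554
G1 X64.60 Y67.65 F1579
G1 X81.08 Y91.31
G1 X17.83 Y19.05
G1 X36.12 Y54.42
G1 X13.23 Y76.47
G1 X10.72 Y68.00
M5
G0 X0.00 Y0.00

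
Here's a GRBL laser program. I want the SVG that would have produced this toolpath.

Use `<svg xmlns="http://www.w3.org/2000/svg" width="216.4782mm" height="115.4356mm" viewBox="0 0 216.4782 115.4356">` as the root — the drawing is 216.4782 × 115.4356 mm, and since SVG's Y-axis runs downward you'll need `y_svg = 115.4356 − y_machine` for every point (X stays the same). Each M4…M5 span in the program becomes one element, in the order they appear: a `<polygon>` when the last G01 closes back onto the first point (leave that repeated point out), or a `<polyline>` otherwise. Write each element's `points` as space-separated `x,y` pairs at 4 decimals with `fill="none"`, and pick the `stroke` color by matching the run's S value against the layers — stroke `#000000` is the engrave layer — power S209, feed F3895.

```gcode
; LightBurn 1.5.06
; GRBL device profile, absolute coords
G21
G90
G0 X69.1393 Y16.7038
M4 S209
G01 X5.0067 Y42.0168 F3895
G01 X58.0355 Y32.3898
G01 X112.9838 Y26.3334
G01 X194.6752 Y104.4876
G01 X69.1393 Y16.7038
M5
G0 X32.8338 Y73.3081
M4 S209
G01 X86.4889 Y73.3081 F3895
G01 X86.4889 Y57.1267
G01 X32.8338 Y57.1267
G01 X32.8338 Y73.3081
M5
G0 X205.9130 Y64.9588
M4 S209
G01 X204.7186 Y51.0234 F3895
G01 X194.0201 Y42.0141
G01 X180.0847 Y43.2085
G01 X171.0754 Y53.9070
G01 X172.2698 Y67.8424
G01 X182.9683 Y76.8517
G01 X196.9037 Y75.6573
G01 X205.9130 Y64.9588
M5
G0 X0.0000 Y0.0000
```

Machine Y-up, SVG Y-down with viewBox height 115.4356, so y_svg = 115.4356 − y_machine; X carries over. Every run uses S209, so all elements get stroke `#000000` (engrave).

Run 1: The run returns to its start, so emit a `<polygon>` with points (Y-flipped): 69.1393,98.7318 5.0067,73.4188 58.0355,83.0458 112.9838,89.1022 194.6752,10.9480.

Run 2: The run returns to its start, so emit a `<polygon>` with points (Y-flipped): 32.8338,42.1275 86.4889,42.1275 86.4889,58.3089 32.8338,58.3089.

Run 3: The run returns to its start, so emit a `<polygon>` with points (Y-flipped): 205.9130,50.4768 204.7186,64.4122 194.0201,73.4215 180.0847,72.2271 171.0754,61.5286 172.2698,47.5932 182.9683,38.5839 196.9037,39.7783.

<svg xmlns="http://www.w3.org/2000/svg" width="216.4782mm" height="115.4356mm" viewBox="0 0 216.4782 115.4356">
  <polygon points="69.1393,98.7318 5.0067,73.4188 58.0355,83.0458 112.9838,89.1022 194.6752,10.9480" fill="none" stroke="#000000"/>
  <polygon points="32.8338,42.1275 86.4889,42.1275 86.4889,58.3089 32.8338,58.3089" fill="none" stroke="#000000"/>
  <polygon points="205.9130,50.4768 204.7186,64.4122 194.0201,73.4215 180.0847,72.2271 171.0754,61.5286 172.2698,47.5932 182.9683,38.5839 196.9037,39.7783" fill="none" stroke="#000000"/>
</svg>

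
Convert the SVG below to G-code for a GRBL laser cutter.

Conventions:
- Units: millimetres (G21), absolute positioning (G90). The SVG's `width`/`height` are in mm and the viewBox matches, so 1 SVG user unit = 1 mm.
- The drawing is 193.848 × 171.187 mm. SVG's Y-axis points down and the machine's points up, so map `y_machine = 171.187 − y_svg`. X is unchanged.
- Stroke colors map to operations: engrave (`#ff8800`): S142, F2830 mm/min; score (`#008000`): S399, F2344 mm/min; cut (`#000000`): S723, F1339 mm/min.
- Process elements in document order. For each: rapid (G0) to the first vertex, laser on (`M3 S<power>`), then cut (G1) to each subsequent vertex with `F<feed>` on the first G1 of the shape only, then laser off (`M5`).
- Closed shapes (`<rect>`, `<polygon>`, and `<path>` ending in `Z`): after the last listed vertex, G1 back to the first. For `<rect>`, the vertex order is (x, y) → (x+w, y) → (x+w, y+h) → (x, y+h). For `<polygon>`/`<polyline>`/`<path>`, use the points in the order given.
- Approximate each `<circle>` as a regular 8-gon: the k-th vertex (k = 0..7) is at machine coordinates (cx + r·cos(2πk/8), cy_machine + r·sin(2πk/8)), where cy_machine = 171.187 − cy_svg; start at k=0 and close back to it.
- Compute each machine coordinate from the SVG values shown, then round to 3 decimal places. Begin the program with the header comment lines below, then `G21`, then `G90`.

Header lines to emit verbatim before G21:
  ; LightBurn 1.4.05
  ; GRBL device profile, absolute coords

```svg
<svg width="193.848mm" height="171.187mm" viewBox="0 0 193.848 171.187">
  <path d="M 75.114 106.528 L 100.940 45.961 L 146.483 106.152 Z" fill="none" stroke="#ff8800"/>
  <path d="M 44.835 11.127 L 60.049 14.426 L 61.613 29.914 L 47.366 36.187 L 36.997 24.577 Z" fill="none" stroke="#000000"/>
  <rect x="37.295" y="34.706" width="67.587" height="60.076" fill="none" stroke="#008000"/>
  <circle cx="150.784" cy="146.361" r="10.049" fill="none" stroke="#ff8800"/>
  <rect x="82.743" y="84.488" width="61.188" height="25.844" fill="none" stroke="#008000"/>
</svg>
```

viewBox `0 0 193.848 171.187` with mm width/height → 1 unit = 1 mm. Flip: y_m = 171.187 − y_svg.

**Shape 1** — `<path>` closed polygon, stroke `#ff8800` → engrave (S142, F2830). Machine vertices: (75.114,64.659) → (100.940,125.226) → (146.483,65.035) → (75.114,64.659). Closed: final G1 returns to the first vertex.

**Shape 2** — `<path>` regular polygon, stroke `#000000` → cut (S723, F1339). Machine vertices: (44.835,160.060) → (60.049,156.761) → (61.613,141.273) → (47.366,135.000) → (36.997,146.610) → (44.835,160.060). Closed: final G1 returns to the first vertex.

**Shape 3** — `<rect>` rectangle, stroke `#008000` → score (S399, F2344). Machine vertices: (37.295,136.481) → (104.882,136.481) → (104.882,76.405) → (37.295,76.405) → (37.295,136.481). Closed: final G1 returns to the first vertex.

**Shape 4** — `<circle>` circle, stroke `#ff8800` → engrave (S142, F2830). Machine vertices: (160.833,24.826) → (157.890,31.932) → (150.784,34.875) → (143.678,31.932) → (140.735,24.826) → (143.678,17.720) → (150.784,14.777) → (157.890,17.720) → (160.833,24.826). Closed: final G1 returns to the first vertex.

**Shape 5** — `<rect>` rectangle, stroke `#008000` → score (S399, F2344). Machine vertices: (82.743,86.699) → (143.931,86.699) → (143.931,60.855) → (82.743,60.855) → (82.743,86.699). Closed: final G1 returns to the first vertex.

; LightBurn 1.4.05
; GRBL device profile, absolute coords
G21
G90
G0 X75.114 Y64.659
M3 S142
G1 X100.940 Y125.226 F2830
G1 X146.483 Y65.035
G1 X75.114 Y64.659
M5
G0 X44.835 Y160.060
M3 S723
G1 X60.049 Y156.761 F1339
G1 X61.613 Y141.273
G1 X47.366 Y135.000
G1 X36.997 Y146.610
G1 X44.835 Y160.060
M5
G0 X37.295 Y136.481
M3 S399
G1 X104.882 Y136.481 F2344
G1 X104.882 Y76.405
G1 X37.295 Y76.405
G1 X37.295 Y136.481
M5
G0 X160.833 Y24.826
M3 S142
G1 X157.890 Y31.932 F2830
G1 X150.784 Y34.875
G1 X143.678 Y31.932
G1 X140.735 Y24.826
G1 X143.678 Y17.720
G1 X150.784 Y14.777
G1 X157.890 Y17.720
G1 X160.833 Y24.826
M5
G0 X82.743 Y86.699
M3 S399
G1 X143.931 Y86.699 F2344
G1 X143.931 Y60.855
G1 X82.743 Y60.855
G1 X82.743 Y86.699
M5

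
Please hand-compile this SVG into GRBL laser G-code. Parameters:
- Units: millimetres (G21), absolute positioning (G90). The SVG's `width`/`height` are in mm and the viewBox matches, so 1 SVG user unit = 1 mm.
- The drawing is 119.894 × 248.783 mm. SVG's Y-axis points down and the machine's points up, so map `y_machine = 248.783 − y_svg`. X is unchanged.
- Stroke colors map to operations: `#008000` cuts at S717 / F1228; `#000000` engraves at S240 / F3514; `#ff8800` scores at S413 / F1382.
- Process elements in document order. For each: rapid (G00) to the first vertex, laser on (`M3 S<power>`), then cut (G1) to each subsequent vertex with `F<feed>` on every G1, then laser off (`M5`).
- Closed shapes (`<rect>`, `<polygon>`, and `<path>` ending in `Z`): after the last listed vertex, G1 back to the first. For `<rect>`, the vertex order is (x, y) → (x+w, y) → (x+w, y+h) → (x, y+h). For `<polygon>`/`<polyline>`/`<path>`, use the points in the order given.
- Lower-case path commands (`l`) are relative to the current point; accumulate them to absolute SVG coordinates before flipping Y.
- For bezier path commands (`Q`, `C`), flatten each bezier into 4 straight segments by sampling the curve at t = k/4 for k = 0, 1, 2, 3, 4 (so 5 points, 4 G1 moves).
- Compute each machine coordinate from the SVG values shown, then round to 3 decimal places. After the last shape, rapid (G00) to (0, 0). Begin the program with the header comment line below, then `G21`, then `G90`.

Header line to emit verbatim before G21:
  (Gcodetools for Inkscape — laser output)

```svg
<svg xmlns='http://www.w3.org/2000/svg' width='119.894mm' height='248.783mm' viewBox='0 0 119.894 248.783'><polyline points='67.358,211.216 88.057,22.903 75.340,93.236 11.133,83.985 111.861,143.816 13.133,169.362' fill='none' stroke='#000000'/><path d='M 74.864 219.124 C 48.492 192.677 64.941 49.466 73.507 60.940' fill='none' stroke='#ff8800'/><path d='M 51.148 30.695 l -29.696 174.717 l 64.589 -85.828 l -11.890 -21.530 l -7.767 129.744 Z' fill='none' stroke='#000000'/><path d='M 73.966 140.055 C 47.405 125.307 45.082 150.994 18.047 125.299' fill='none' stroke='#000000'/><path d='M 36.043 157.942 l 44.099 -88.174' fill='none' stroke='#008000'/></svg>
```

(Gcodetools for Inkscape — laser output)
G21
G90
G00 X67.358 Y37.567
M3 S240
G1 X88.057 Y225.880 F3514
G1 X75.340 Y155.547 F3514
G1 X11.133 Y164.798 F3514
G1 X111.861 Y104.967 F3514
G1 X13.133 Y79.421 F3514
M5
G00 X74.864 Y29.659
M3 S413
G1 X62.322 Y67.146 F1382
G1 X61.084 Y122.971 F1382
G1 X66.397 Y171.686 F1382
G1 X73.507 Y187.843 F1382
M5
G00 X51.148 Y218.088
M3 S240
G1 X21.452 Y43.371 F3514
G1 X86.041 Y129.199 F3514
G1 X74.151 Y150.729 F3514
G1 X66.384 Y20.985 F3514
G1 X51.148 Y218.088 F3514
M5
G00 X73.966 Y108.728
M3 S240
G1 X57.825 Y113.642 F3514
G1 X46.184 Y112.001 F3514
G1 X34.455 Y112.412 F3514
G1 X18.047 Y123.484 F3514
M5
G00 X36.043 Y90.841
M3 S717
G1 X80.142 Y179.015 F1228
M5
G00 X0.000 Y0.000

viewBox `0 0 119.894 248.783` with mm width/height → 1 unit = 1 mm. Flip: y_m = 248.783 − y_svg.

**Shape 1** — `<polyline>` open polyline, stroke `#000000` → engrave (S240, F3514). Machine vertices: (67.358,37.567) → (88.057,225.880) → (75.340,155.547) → (11.133,164.798) → (111.861,104.967) → (13.133,79.421). Open path.

**Shape 2** — `<path>` cubic bezier, stroke `#ff8800` → score (S413, F1382). Control points (SVG): P0=(74.864,219.124), P1=(48.492,192.677), P2=(64.941,49.466), P3=(73.507,60.940); sampled at t=k/4. Machine vertices: (74.864,29.659) → (62.322,67.146) → (61.084,122.971) → (66.397,171.686) → (73.507,187.843). Open path.

**Shape 3** — `<path>` closed polygon, stroke `#000000` → engrave (S240, F3514). Machine vertices: (51.148,218.088) → (21.452,43.371) → (86.041,129.199) → (74.151,150.729) → (66.384,20.985) → (51.148,218.088). Closed: final G1 returns to the first vertex.

**Shape 4** — `<path>` cubic bezier, stroke `#000000` → engrave (S240, F3514). Control points (SVG): P0=(73.966,140.055), P1=(47.405,125.307), P2=(45.082,150.994), P3=(18.047,125.299); sampled at t=k/4. Machine vertices: (73.966,108.728) → (57.825,113.642) → (46.184,112.001) → (34.455,112.412) → (18.047,123.484). Open path.

**Shape 5** — `<path>` line segment, stroke `#008000` → cut (S717, F1228). Machine vertices: (36.043,90.841) → (80.142,179.015). Open path.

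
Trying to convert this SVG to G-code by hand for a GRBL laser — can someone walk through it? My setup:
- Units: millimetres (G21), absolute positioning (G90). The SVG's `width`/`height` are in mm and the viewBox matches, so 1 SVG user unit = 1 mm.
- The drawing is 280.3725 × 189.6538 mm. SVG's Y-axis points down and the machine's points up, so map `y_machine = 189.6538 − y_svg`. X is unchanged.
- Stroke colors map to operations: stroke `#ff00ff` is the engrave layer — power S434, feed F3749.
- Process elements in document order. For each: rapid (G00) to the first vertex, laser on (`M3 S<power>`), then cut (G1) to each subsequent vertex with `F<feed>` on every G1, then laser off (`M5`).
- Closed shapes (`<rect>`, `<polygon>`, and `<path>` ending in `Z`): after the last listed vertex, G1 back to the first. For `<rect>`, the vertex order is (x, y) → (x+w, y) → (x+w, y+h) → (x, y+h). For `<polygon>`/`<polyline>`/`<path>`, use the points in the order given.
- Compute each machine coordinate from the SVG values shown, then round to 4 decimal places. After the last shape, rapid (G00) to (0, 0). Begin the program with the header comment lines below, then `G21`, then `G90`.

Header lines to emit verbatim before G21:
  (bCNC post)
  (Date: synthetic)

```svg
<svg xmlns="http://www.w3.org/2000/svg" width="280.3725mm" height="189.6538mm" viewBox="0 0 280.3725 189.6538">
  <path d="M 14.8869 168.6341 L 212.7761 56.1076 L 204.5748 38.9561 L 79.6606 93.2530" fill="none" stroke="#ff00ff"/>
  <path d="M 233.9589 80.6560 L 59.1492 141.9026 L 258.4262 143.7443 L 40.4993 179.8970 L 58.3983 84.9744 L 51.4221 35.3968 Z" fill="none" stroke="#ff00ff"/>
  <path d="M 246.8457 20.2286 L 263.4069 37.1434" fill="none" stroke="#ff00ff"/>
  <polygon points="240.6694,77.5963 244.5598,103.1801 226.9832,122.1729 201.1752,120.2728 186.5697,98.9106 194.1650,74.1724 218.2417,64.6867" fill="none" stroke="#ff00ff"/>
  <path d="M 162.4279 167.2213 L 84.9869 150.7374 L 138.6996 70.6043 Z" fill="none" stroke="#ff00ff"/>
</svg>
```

Since the viewBox matches the mm dimensions, user units are millimetres directly. The only transform is the Y-flip y_m = 189.6538 − y_svg.

Shape 1 is a open polyline drawn with `<path>`. Its stroke #ff00ff means engrave at S434, F3749. After flipping Y the toolpath is (14.8869,21.0197) → (212.7761,133.5462) → (204.5748,150.6977) → (79.6606,96.4008).

Shape 2 is a closed polygon drawn with `<path>`. Its stroke #ff00ff means engrave at S434, F3749. After flipping Y the toolpath is (233.9589,108.9978) → (59.1492,47.7512) → (258.4262,45.9095) → (40.4993,9.7568) → (58.3983,104.6794) → (51.4221,154.2570) → (233.9589,108.9978), returning to the start.

Shape 3 is a line segment drawn with `<path>`. Its stroke #ff00ff means engrave at S434, F3749. After flipping Y the toolpath is (246.8457,169.4252) → (263.4069,152.5104).

Shape 4 is a regular polygon drawn with `<polygon>`. Its stroke #ff00ff means engrave at S434, F3749. After flipping Y the toolpath is (240.6694,112.0575) → (244.5598,86.4737) → (226.9832,67.4809) → (201.1752,69.3810) → (186.5697,90.7432) → (194.1650,115.4814) → (218.2417,124.9671) → (240.6694,112.0575), returning to the start.

Shape 5 is a closed polygon drawn with `<path>`. Its stroke #ff00ff means engrave at S434, F3749. After flipping Y the toolpath is (162.4279,22.4325) → (84.9869,38.9164) → (138.6996,119.0495) → (162.4279,22.4325), returning to the start.

(bCNC post)
(Date: synthetic)
G21
G90
G00 X14.8869 Y21.0197
M3 S434
G1 X212.7761 Y133.5462 F3749
G1 X204.5748 Y150.6977 F3749
G1 X79.6606 Y96.4008 F3749
M5
G00 X233.9589 Y108.9978
M3 S434
G1 X59.1492 Y47.7512 F3749
G1 X258.4262 Y45.9095 F3749
G1 X40.4993 Y9.7568 F3749
G1 X58.3983 Y104.6794 F3749
G1 X51.4221 Y154.2570 F3749
G1 X233.9589 Y108.9978 F3749
M5
G00 X246.8457 Y169.4252
M3 S434
G1 X263.4069 Y152.5104 F3749
M5
G00 X240.6694 Y112.0575
M3 S434
G1 X244.5598 Y86.4737 F3749
G1 X226.9832 Y67.4809 F3749
G1 X201.1752 Y69.3810 F3749
G1 X186.5697 Y90.7432 F3749
G1 X194.1650 Y115.4814 F3749
G1 X218.2417 Y124.9671 F3749
G1 X240.6694 Y112.0575 F3749
M5
G00 X162.4279 Y22.4325
M3 S434
G1 X84.9869 Y38.9164 F3749
G1 X138.6996 Y119.0495 F3749
G1 X162.4279 Y22.4325 F3749
M5
G00 X0.0000 Y0.0000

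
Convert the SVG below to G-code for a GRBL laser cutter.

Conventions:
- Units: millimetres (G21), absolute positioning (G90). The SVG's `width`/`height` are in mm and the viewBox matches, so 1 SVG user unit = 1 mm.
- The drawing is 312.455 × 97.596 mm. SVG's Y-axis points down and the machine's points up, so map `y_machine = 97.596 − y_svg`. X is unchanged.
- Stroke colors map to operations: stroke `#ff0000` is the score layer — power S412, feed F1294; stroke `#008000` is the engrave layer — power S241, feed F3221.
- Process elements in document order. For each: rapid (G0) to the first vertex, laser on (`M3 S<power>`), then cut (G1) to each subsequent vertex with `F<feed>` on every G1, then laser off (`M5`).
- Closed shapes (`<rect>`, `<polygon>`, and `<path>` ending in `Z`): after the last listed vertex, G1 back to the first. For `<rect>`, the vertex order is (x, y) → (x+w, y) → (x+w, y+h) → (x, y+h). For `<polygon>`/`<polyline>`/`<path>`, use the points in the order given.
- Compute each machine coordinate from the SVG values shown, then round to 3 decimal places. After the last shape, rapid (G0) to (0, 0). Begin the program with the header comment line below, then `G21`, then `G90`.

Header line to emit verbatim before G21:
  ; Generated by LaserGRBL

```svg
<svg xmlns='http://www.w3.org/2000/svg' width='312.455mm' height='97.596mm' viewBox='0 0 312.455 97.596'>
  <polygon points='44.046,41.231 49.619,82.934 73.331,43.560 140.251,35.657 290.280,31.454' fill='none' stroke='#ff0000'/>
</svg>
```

Since the viewBox matches the mm dimensions, user units are millimetres directly. The only transform is the Y-flip y_m = 97.596 − y_svg.

Shape 1 is a closed polygon drawn with `<polygon>`. Its stroke #ff0000 means score at S412, F1294. After flipping Y the toolpath is (44.046,56.365) → (49.619,14.662) → (73.331,54.036) → (140.251,61.939) → (290.280,66.142) → (44.046,56.365), returning to the start.

; Generated by LaserGRBL
G21
G90
G0 X44.046 Y56.365
M3 S412
G1 X49.619 Y14.662 F1294
G1 X73.331 Y54.036 F1294
G1 X140.251 Y61.939 F1294
G1 X290.280 Y66.142 F1294
G1 X44.046 Y56.365 F1294
M5
G0 X0.000 Y0.000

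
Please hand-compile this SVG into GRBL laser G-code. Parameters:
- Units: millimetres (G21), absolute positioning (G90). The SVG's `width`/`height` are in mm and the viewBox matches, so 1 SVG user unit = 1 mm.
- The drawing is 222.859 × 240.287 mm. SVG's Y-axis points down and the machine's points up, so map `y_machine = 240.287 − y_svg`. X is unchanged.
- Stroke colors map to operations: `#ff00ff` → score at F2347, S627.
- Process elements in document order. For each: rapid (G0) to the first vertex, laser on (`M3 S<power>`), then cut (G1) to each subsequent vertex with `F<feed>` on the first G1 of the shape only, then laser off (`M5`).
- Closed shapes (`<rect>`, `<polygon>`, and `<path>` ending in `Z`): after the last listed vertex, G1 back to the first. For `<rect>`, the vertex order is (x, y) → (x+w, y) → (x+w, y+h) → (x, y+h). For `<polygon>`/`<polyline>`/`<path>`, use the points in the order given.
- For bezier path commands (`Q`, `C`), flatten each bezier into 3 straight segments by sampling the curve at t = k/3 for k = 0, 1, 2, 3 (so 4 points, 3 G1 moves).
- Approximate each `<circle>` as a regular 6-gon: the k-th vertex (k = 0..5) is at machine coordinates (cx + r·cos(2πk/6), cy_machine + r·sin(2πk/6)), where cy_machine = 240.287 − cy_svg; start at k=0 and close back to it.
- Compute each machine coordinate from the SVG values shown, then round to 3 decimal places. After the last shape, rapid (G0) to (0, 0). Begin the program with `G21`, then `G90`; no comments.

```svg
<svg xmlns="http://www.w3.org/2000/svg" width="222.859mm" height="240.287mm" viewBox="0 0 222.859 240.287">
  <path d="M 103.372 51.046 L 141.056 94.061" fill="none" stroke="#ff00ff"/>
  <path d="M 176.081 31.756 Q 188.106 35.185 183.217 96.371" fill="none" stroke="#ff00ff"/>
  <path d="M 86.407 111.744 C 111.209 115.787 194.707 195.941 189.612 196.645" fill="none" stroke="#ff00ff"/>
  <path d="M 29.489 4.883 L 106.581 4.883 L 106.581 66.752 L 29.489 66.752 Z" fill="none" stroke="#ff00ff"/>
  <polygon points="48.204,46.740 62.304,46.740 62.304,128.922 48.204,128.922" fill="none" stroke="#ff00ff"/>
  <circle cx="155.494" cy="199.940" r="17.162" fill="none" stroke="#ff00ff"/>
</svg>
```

1 u = 1 mm; y_m = 240.287 − y.

[1] `<path>` line segment, #ff00ff→score S627 F2347: (103.372,189.241) → (141.056,146.226)

[2] `<path>` quadratic bezier, #ff00ff→score S627 F2347: (176.081,208.531) → (182.218,199.828) → (184.597,178.289) → (183.217,143.916)

[3] `<path>` cubic bezier, #ff00ff→score S627 F2347: (86.407,128.543) → (125.319,104.891) → (170.631,65.068) → (189.612,43.642)

[4] `<path>` rectangle, #ff00ff→score S627 F2347: (29.489,235.404) → (106.581,235.404) → (106.581,173.535) → (29.489,173.535) → (29.489,235.404) (closed)

[5] `<polygon>` rectangle, #ff00ff→score S627 F2347: (48.204,193.547) → (62.304,193.547) → (62.304,111.365) → (48.204,111.365) → (48.204,193.547) (closed)

[6] `<circle>` circle, #ff00ff→score S627 F2347: (172.656,40.347) → (164.075,55.210) → (146.913,55.210) → (138.332,40.347) → (146.913,25.484) → (164.075,25.484) → (172.656,40.347) (closed)

G21
G90
G0 X103.372 Y189.241
M3 S627
G1 X141.056 Y146.226 F2347
M5
G0 X176.081 Y208.531
M3 S627
G1 X182.218 Y199.828 F2347
G1 X184.597 Y178.289
G1 X183.217 Y143.916
M5
G0 X86.407 Y128.543
M3 S627
G1 X125.319 Y104.891 F2347
G1 X170.631 Y65.068
G1 X189.612 Y43.642
M5
G0 X29.489 Y235.404
M3 S627
G1 X106.581 Y235.404 F2347
G1 X106.581 Y173.535
G1 X29.489 Y173.535
G1 X29.489 Y235.404
M5
G0 X48.204 Y193.547
M3 S627
G1 X62.304 Y193.547 F2347
G1 X62.304 Y111.365
G1 X48.204 Y111.365
G1 X48.204 Y193.547
M5
G0 X172.656 Y40.347
M3 S627
G1 X164.075 Y55.210 F2347
G1 X146.913 Y55.210
G1 X138.332 Y40.347
G1 X146.913 Y25.484
G1 X164.075 Y25.484
G1 X172.656 Y40.347
M5
G0 X0.000 Y0.000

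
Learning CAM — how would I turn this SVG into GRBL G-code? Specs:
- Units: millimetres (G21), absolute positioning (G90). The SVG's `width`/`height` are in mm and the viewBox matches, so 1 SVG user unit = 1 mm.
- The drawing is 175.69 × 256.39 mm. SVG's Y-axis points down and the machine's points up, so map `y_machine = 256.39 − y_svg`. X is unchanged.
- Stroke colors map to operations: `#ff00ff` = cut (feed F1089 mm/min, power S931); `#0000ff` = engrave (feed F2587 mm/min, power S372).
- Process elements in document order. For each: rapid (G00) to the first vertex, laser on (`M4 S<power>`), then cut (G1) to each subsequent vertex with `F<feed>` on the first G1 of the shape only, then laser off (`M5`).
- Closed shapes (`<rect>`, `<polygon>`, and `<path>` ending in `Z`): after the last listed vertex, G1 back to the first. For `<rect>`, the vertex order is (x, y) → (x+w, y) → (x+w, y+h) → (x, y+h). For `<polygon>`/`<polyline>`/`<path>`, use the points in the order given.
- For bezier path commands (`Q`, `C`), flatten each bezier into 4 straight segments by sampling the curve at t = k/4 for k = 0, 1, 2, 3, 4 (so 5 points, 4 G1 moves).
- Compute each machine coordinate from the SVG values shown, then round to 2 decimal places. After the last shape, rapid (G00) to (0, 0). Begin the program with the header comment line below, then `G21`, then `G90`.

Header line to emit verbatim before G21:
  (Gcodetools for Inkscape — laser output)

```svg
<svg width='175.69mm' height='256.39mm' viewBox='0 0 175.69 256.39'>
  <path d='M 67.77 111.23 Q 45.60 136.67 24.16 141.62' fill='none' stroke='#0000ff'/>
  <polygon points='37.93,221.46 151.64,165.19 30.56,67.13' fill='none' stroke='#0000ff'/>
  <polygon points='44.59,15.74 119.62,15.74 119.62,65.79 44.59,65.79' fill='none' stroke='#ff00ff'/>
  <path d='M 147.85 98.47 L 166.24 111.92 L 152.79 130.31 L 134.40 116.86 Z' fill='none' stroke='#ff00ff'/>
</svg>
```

Since the viewBox matches the mm dimensions, user units are millimetres directly. The only transform is the Y-flip y_m = 256.39 − y_svg.

Shape 1 is a quadratic bezier drawn with `<path>`. Its stroke #0000ff means engrave at S372, F2587. After flipping Y the toolpath is (67.77,145.16) → (56.73,133.72) → (45.78,124.84) → (34.93,118.53) → (24.16,114.77).

Shape 2 is a closed polygon drawn with `<polygon>`. Its stroke #0000ff means engrave at S372, F2587. After flipping Y the toolpath is (37.93,34.93) → (151.64,91.20) → (30.56,189.26) → (37.93,34.93), returning to the start.

Shape 3 is a rectangle drawn with `<polygon>`. Its stroke #ff00ff means cut at S931, F1089. After flipping Y the toolpath is (44.59,240.65) → (119.62,240.65) → (119.62,190.60) → (44.59,190.60) → (44.59,240.65), returning to the start.

Shape 4 is a regular polygon drawn with `<path>`. Its stroke #ff00ff means cut at S931, F1089. After flipping Y the toolpath is (147.85,157.92) → (166.24,144.47) → (152.79,126.08) → (134.40,139.53) → (147.85,157.92), returning to the start.

(Gcodetools for Inkscape — laser output)
G21
G90
G00 X67.77 Y145.16
M4 S372
G1 X56.73 Y133.72 F2587
G1 X45.78 Y124.84
G1 X34.93 Y118.53
G1 X24.16 Y114.77
M5
G00 X37.93 Y34.93
M4 S372
G1 X151.64 Y91.20 F2587
G1 X30.56 Y189.26
G1 X37.93 Y34.93
M5
G00 X44.59 Y240.65
M4 S931
G1 X119.62 Y240.65 F1089
G1 X119.62 Y190.60
G1 X44.59 Y190.60
G1 X44.59 Y240.65
M5
G00 X147.85 Y157.92
M4 S931
G1 X166.24 Y144.47 F1089
G1 X152.79 Y126.08
G1 X134.40 Y139.53
G1 X147.85 Y157.92
M5
G00 X0.00 Y0.00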